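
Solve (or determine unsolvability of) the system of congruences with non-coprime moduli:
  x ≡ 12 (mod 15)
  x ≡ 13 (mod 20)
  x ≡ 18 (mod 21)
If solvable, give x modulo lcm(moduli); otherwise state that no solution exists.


Moduli 15, 20, 21 are not pairwise coprime, so CRT works modulo lcm(m_i) when all pairwise compatibility conditions hold.
Pairwise compatibility: gcd(m_i, m_j) must divide a_i - a_j for every pair.
Merge one congruence at a time:
  Start: x ≡ 12 (mod 15).
  Combine with x ≡ 13 (mod 20): gcd(15, 20) = 5, and 13 - 12 = 1 is NOT divisible by 5.
    ⇒ system is inconsistent (no integer solution).

No solution (the system is inconsistent).


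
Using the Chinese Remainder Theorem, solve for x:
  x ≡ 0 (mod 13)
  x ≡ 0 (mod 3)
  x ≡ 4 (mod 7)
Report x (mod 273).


Moduli 13, 3, 7 are pairwise coprime; by CRT there is a unique solution modulo M = 13 · 3 · 7 = 273.
Solve pairwise, accumulating the modulus:
  Start with x ≡ 0 (mod 13).
  Combine with x ≡ 0 (mod 3): since gcd(13, 3) = 1, we get a unique residue mod 39.
    Write x = 0 + 13·t and substitute into x ≡ 0 (mod 3): 13·t ≡ 0 − 0 = 0 (mod 3).
    Reduce coefficients mod 3: 1·t ≡ 0 (mod 3).
    So t ≡ 0 (mod 3).
    Then x = 0 + 13·0 = 0, valid modulo lcm(13, 3) = 39: x ≡ 0 (mod 39).
  Combine with x ≡ 4 (mod 7): since gcd(39, 7) = 1, we get a unique residue mod 273.
    Write x = 0 + 39·t and substitute into x ≡ 4 (mod 7): 39·t ≡ 4 − 0 = 4 (mod 7).
    Reduce coefficients mod 7: 4·t ≡ 4 (mod 7).
    The inverse of 4 mod 7 is 2 (since 4·2 = 8 = 1·7 + 1), so t ≡ 2·4 = 8 ≡ 1 (mod 7).
    Then x = 0 + 39·1 = 39, valid modulo lcm(39, 7) = 273: x ≡ 39 (mod 273).
Verify: 39 mod 13 = 0 ✓, 39 mod 3 = 0 ✓, 39 mod 7 = 4 ✓.

x ≡ 39 (mod 273).


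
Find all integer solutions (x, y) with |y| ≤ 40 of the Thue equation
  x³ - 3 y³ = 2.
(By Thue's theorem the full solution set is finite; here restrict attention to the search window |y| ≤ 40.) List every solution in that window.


The equation is x³ - 3y³ = 2. For fixed y, x³ = 3·y³ + 2, so a solution requires the RHS to be a perfect cube.
Strategy: iterate y from -40 to 40, compute RHS = 3·y³ + 2, and check whether it is a (positive or negative) perfect cube.
Check small values of y:
  y = 0: RHS = 2 is not a perfect cube.
  y = 1: RHS = 5 is not a perfect cube.
  y = -1: RHS = -1 = (-1)³ ⇒ x = -1 works.
  y = 2: RHS = 26 is not a perfect cube.
  y = -2: RHS = -22 is not a perfect cube.
  y = 3: RHS = 83 is not a perfect cube.
  y = -3: RHS = -79 is not a perfect cube.
Continuing the search up to |y| = 40 finds no further solutions beyond those listed.
Collected solutions: (-1, -1).

Solutions (with |y| ≤ 40): (-1, -1).


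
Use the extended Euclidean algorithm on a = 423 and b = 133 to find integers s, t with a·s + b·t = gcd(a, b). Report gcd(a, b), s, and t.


Euclidean algorithm on (423, 133) — divide until remainder is 0:
  423 = 3 · 133 + 24
  133 = 5 · 24 + 13
  24 = 1 · 13 + 11
  13 = 1 · 11 + 2
  11 = 5 · 2 + 1
  2 = 2 · 1 + 0
gcd(423, 133) = 1.
Track Bezout coefficients alongside the remainders: start with r₀ = 423 = a·1 + b·0 (s = 1, t = 0) and r₁ = 133 = a·0 + b·1 (s = 0, t = 1); each new remainder r_{k+1} = r_{k-1} − q_k·r_k inherits s_{k+1} = s_{k-1} − q_k·s_k, t_{k+1} = t_{k-1} − q_k·t_k, so r_k = a·s_k + b·t_k at every step:
  q = 3: r = 24, s = 1 − 3·0 = 1, t = 0 − 3·1 = -3  (check: 423·1 + 133·(-3) = 24)
  q = 5: r = 13, s = 0 − 5·1 = -5, t = 1 − 5·(-3) = 16  (check: 423·(-5) + 133·16 = 13)
  q = 1: r = 11, s = 1 − 1·(-5) = 6, t = -3 − 1·16 = -19  (check: 423·6 + 133·(-19) = 11)
  q = 1: r = 2, s = -5 − 1·6 = -11, t = 16 − 1·(-19) = 35  (check: 423·(-11) + 133·35 = 2)
  q = 5: r = 1, s = 6 − 5·(-11) = 61, t = -19 − 5·35 = -194  (check: 423·61 + 133·(-194) = 1)
The row with r = 1 (the gcd) gives the Bezout coefficients s = 61, t = -194.
Result: 423 · (61) + 133 · (-194) = 1.

gcd(423, 133) = 1; s = 61, t = -194 (check: 423·61 + 133·(-194) = 1).


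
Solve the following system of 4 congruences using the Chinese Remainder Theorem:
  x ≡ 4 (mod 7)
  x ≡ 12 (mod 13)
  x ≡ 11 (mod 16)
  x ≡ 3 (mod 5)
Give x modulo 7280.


Product of moduli M = 7 · 13 · 16 · 5 = 7280.
Merge one congruence at a time:
  Start: x ≡ 4 (mod 7).
  Combine with x ≡ 12 (mod 13); new modulus lcm = 91.
    Write x = 4 + 7·t and substitute into x ≡ 12 (mod 13): 7·t ≡ 12 − 4 = 8 (mod 13).
    The inverse of 7 mod 13 is 2 (since 7·2 = 14 = 1·13 + 1), so t ≡ 2·8 = 16 ≡ 3 (mod 13).
    Then x = 4 + 7·3 = 25, valid modulo lcm(7, 13) = 91: x ≡ 25 (mod 91).
  Combine with x ≡ 11 (mod 16); new modulus lcm = 1456.
    Write x = 25 + 91·t and substitute into x ≡ 11 (mod 16): 91·t ≡ 11 − 25 = -14 (mod 16).
    Reduce coefficients mod 16: 11·t ≡ 2 (mod 16).
    The inverse of 11 mod 16 is 3 (since 11·3 = 33 = 2·16 + 1), so t ≡ 3·2 = 6 ≡ 6 (mod 16).
    Then x = 25 + 91·6 = 571, valid modulo lcm(91, 16) = 1456: x ≡ 571 (mod 1456).
  Combine with x ≡ 3 (mod 5); new modulus lcm = 7280.
    Write x = 571 + 1456·t and substitute into x ≡ 3 (mod 5): 1456·t ≡ 3 − 571 = -568 (mod 5).
    Reduce coefficients mod 5: 1·t ≡ 2 (mod 5).
    So t ≡ 2 (mod 5).
    Then x = 571 + 1456·2 = 3483, valid modulo lcm(1456, 5) = 7280: x ≡ 3483 (mod 7280).
Verify against each original: 3483 mod 7 = 4, 3483 mod 13 = 12, 3483 mod 16 = 11, 3483 mod 5 = 3.

x ≡ 3483 (mod 7280).


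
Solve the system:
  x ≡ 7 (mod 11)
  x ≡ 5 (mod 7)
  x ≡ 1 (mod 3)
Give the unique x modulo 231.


Moduli 11, 7, 3 are pairwise coprime; by CRT there is a unique solution modulo M = 11 · 7 · 3 = 231.
Solve pairwise, accumulating the modulus:
  Start with x ≡ 7 (mod 11).
  Combine with x ≡ 5 (mod 7): since gcd(11, 7) = 1, we get a unique residue mod 77.
    Write x = 7 + 11·t and substitute into x ≡ 5 (mod 7): 11·t ≡ 5 − 7 = -2 (mod 7).
    Reduce coefficients mod 7: 4·t ≡ 5 (mod 7).
    The inverse of 4 mod 7 is 2 (since 4·2 = 8 = 1·7 + 1), so t ≡ 2·5 = 10 ≡ 3 (mod 7).
    Then x = 7 + 11·3 = 40, valid modulo lcm(11, 7) = 77: x ≡ 40 (mod 77).
  Combine with x ≡ 1 (mod 3): since gcd(77, 3) = 1, we get a unique residue mod 231.
    Write x = 40 + 77·t and substitute into x ≡ 1 (mod 3): 77·t ≡ 1 − 40 = -39 (mod 3).
    Reduce coefficients mod 3: 2·t ≡ 0 (mod 3).
    The inverse of 2 mod 3 is 2 (since 2·2 = 4 = 1·3 + 1), so t ≡ 2·0 = 0 ≡ 0 (mod 3).
    Then x = 40 + 77·0 = 40, valid modulo lcm(77, 3) = 231: x ≡ 40 (mod 231).
Verify: 40 mod 11 = 7 ✓, 40 mod 7 = 5 ✓, 40 mod 3 = 1 ✓.

x ≡ 40 (mod 231).


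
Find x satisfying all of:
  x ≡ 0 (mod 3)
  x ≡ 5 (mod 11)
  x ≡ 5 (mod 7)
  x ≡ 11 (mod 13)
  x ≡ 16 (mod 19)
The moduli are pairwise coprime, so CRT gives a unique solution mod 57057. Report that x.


Product of moduli M = 3 · 11 · 7 · 13 · 19 = 57057.
Merge one congruence at a time:
  Start: x ≡ 0 (mod 3).
  Combine with x ≡ 5 (mod 11); new modulus lcm = 33.
    Write x = 0 + 3·t and substitute into x ≡ 5 (mod 11): 3·t ≡ 5 − 0 = 5 (mod 11).
    The inverse of 3 mod 11 is 4 (since 3·4 = 12 = 1·11 + 1), so t ≡ 4·5 = 20 ≡ 9 (mod 11).
    Then x = 0 + 3·9 = 27, valid modulo lcm(3, 11) = 33: x ≡ 27 (mod 33).
  Combine with x ≡ 5 (mod 7); new modulus lcm = 231.
    Write x = 27 + 33·t and substitute into x ≡ 5 (mod 7): 33·t ≡ 5 − 27 = -22 (mod 7).
    Reduce coefficients mod 7: 5·t ≡ 6 (mod 7).
    The inverse of 5 mod 7 is 3 (since 5·3 = 15 = 2·7 + 1), so t ≡ 3·6 = 18 ≡ 4 (mod 7).
    Then x = 27 + 33·4 = 159, valid modulo lcm(33, 7) = 231: x ≡ 159 (mod 231).
  Combine with x ≡ 11 (mod 13); new modulus lcm = 3003.
    Write x = 159 + 231·t and substitute into x ≡ 11 (mod 13): 231·t ≡ 11 − 159 = -148 (mod 13).
    Reduce coefficients mod 13: 10·t ≡ 8 (mod 13).
    The inverse of 10 mod 13 is 4 (since 10·4 = 40 = 3·13 + 1), so t ≡ 4·8 = 32 ≡ 6 (mod 13).
    Then x = 159 + 231·6 = 1545, valid modulo lcm(231, 13) = 3003: x ≡ 1545 (mod 3003).
  Combine with x ≡ 16 (mod 19); new modulus lcm = 57057.
    Write x = 1545 + 3003·t and substitute into x ≡ 16 (mod 19): 3003·t ≡ 16 − 1545 = -1529 (mod 19).
    Reduce coefficients mod 19: 1·t ≡ 10 (mod 19).
    So t ≡ 10 (mod 19).
    Then x = 1545 + 3003·10 = 31575, valid modulo lcm(3003, 19) = 57057: x ≡ 31575 (mod 57057).
Verify against each original: 31575 mod 3 = 0, 31575 mod 11 = 5, 31575 mod 7 = 5, 31575 mod 13 = 11, 31575 mod 19 = 16.

x ≡ 31575 (mod 57057).


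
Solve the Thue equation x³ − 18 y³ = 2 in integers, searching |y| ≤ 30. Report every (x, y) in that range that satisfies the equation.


The equation is x³ - 18y³ = 2. For fixed y, x³ = 18·y³ + 2, so a solution requires the RHS to be a perfect cube.
Strategy: iterate y from -30 to 30, compute RHS = 18·y³ + 2, and check whether it is a (positive or negative) perfect cube.
Check small values of y:
  y = 0: RHS = 2 is not a perfect cube.
  y = 1: RHS = 20 is not a perfect cube.
  y = -1: RHS = -16 is not a perfect cube.
  y = 2: RHS = 146 is not a perfect cube.
  y = -2: RHS = -142 is not a perfect cube.
  y = 3: RHS = 488 is not a perfect cube.
  y = -3: RHS = -484 is not a perfect cube.
Continuing the search up to |y| = 30 finds no solutions either.
No (x, y) in the scanned range satisfies the equation.

No integer solutions with |y| ≤ 30.


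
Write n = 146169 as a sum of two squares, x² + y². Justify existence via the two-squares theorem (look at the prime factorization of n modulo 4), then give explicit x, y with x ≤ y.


Step 1: Factor n = 146169 = 3^2 · 109 · 149.
Step 2: Check the mod-4 condition on each prime factor: 3 ≡ 3 (mod 4), exponent 2 (must be even); 109 ≡ 1 (mod 4), exponent 1; 149 ≡ 1 (mod 4), exponent 1.
All primes ≡ 3 (mod 4) appear to even exponent (or don't appear), so by the two-squares theorem n IS expressible as a sum of two squares.
Step 3: Build a representation. Group n = k² · m with k = 3 and m = 109 · 149 = 16241 (a product of primes ≡ 1 (mod 4)); a representation of m scales to one of n via (k·x)² + (k·y)² = k²(x² + y²). Each prime p ≡ 1 (mod 4) is itself a sum of two squares; find a² by testing p − a² for a perfect square:
  109: 109 − 1² = 108, 109 − 2² = 105, 109 − 3² = 100 = 10² ⇒ 109 = 3² + 10².
  149: 149 − 1² = 148, 149 − 2² = 145, 149 − 3² = 140, 149 − 4² = 133, 149 − 5² = 124, 149 − 6² = 113, 149 − 7² = 100 = 10² ⇒ 149 = 7² + 10².
  Combine using the Brahmagupta–Fibonacci identity (a² + b²)(c² + d²) = (ac − bd)² + (ad + bc)² = (ac + bd)² + (ad − bc)²:
  109 · 149 = 16241: from (3² + 10²)(7² + 10²), take (3·7 − 10·10, 3·10 + 10·7) = (21 − 100, 30 + 70) = (-79, 100); dropping signs (only squares matter) gives (79, 100); check 79² + 100² = 6241 + 10000 = 16241 ✓.
  Scale by k = 3: (3·79, 3·100) = (237, 300).
Step 4: Order so x ≤ y and verify: 237² + 300² = 56169 + 90000 = 146169 = n. ✓

n = 146169 = 237² + 300² (one valid representation with x ≤ y).


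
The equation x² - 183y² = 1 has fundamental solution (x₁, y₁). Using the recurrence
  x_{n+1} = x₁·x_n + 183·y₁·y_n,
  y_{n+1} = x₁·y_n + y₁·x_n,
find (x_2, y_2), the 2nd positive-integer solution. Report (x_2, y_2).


Step 1: Find the fundamental solution (x₁, y₁) of x² - 183y² = 1.
  Expand √183 as a continued fraction. a₀ = ⌊√183⌋ = 13; iterate m_{k+1} = d_k·a_k − m_k, d_{k+1} = (183 − m_{k+1}²)/d_k, a_{k+1} = ⌊(a₀ + m_{k+1})/d_{k+1}⌋ (starting m₀ = 0, d₀ = 1), with convergents p_k = a_k·p_{k-1} + p_{k-2}, q_k = a_k·q_{k-1} + q_{k-2} (p₋₁ = 1, q₋₁ = 0):
  k = 0: a₀ = 13; p₀/q₀ = 13/1; p₀² − 183·q₀² = 169 − 183 = -14.
  k = 1: m = 13, d = 14, a = ⌊(13 + 13)/14⌋ = 1; p/q = (1·13 + 1)/(1·1 + 0) = 14/1; p² − 183·q² = 196 − 183 = 13.
  k = 2: m = 1, d = 13, a = ⌊(13 + 1)/13⌋ = 1; p/q = (1·14 + 13)/(1·1 + 1) = 27/2; p² − 183·q² = 729 − 732 = -3.
  k = 3: m = 12, d = 3, a = ⌊(13 + 12)/3⌋ = 8; p/q = (8·27 + 14)/(8·2 + 1) = 230/17; p² − 183·q² = 52900 − 52887 = 13.
  k = 4: m = 12, d = 13, a = ⌊(13 + 12)/13⌋ = 1; p/q = (1·230 + 27)/(1·17 + 2) = 257/19; p² − 183·q² = 66049 − 66063 = -14.
  k = 5: m = 1, d = 14, a = ⌊(13 + 1)/14⌋ = 1; p/q = (1·257 + 230)/(1·19 + 17) = 487/36; p² − 183·q² = 237169 − 237168 = 1.
  The first convergent with p² − 183·q² = 1 gives the fundamental solution (x₁, y₁) = (487, 36).
Step 2: Apply the recurrence (x_{n+1}, y_{n+1}) = (x₁x_n + 183y₁y_n, x₁y_n + y₁x_n) repeatedly.
  From (x_1, y_1) = (487, 36): x_2 = 487·487 + 183·36·36 = 474337; y_2 = 487·36 + 36·487 = 35064.
Step 3: Verify x_2² - 183·y_2² = 224995589569 - 224995589568 = 1 (should be 1). ✓

(x_1, y_1) = (487, 36); (x_2, y_2) = (474337, 35064).


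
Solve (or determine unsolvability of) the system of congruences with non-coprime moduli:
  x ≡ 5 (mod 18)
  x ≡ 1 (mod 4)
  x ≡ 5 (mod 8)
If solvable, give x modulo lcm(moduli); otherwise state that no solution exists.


Moduli 18, 4, 8 are not pairwise coprime, so CRT works modulo lcm(m_i) when all pairwise compatibility conditions hold.
Pairwise compatibility: gcd(m_i, m_j) must divide a_i - a_j for every pair.
Merge one congruence at a time:
  Start: x ≡ 5 (mod 18).
  Combine with x ≡ 1 (mod 4): gcd(18, 4) = 2; 1 - 5 = -4, which IS divisible by 2, so compatible.
    Write x = 5 + 18·t and substitute into x ≡ 1 (mod 4): 18·t ≡ 1 − 5 = -4 (mod 4).
    Divide the congruence (and modulus) by g = 2: 9·t ≡ -2 (mod 2).
    Reduce coefficients mod 2: 1·t ≡ 0 (mod 2).
    So t ≡ 0 (mod 2).
    Then x = 5 + 18·0 = 5, valid modulo lcm(18, 4) = 36: x ≡ 5 (mod 36).
  Combine with x ≡ 5 (mod 8): gcd(36, 8) = 4; 5 - 5 = 0, which IS divisible by 4, so compatible.
    Write x = 5 + 36·t and substitute into x ≡ 5 (mod 8): 36·t ≡ 5 − 5 = 0 (mod 8).
    Divide the congruence (and modulus) by g = 4: 9·t ≡ 0 (mod 2).
    Reduce coefficients mod 2: 1·t ≡ 0 (mod 2).
    So t ≡ 0 (mod 2).
    Then x = 5 + 36·0 = 5, valid modulo lcm(36, 8) = 72: x ≡ 5 (mod 72).
Verify: 5 mod 18 = 5, 5 mod 4 = 1, 5 mod 8 = 5.

x ≡ 5 (mod 72).


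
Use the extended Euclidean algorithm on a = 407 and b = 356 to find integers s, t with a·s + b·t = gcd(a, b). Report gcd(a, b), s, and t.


Euclidean algorithm on (407, 356) — divide until remainder is 0:
  407 = 1 · 356 + 51
  356 = 6 · 51 + 50
  51 = 1 · 50 + 1
  50 = 50 · 1 + 0
gcd(407, 356) = 1.
Track Bezout coefficients alongside the remainders: start with r₀ = 407 = a·1 + b·0 (s = 1, t = 0) and r₁ = 356 = a·0 + b·1 (s = 0, t = 1); each new remainder r_{k+1} = r_{k-1} − q_k·r_k inherits s_{k+1} = s_{k-1} − q_k·s_k, t_{k+1} = t_{k-1} − q_k·t_k, so r_k = a·s_k + b·t_k at every step:
  q = 1: r = 51, s = 1 − 1·0 = 1, t = 0 − 1·1 = -1  (check: 407·1 + 356·(-1) = 51)
  q = 6: r = 50, s = 0 − 6·1 = -6, t = 1 − 6·(-1) = 7  (check: 407·(-6) + 356·7 = 50)
  q = 1: r = 1, s = 1 − 1·(-6) = 7, t = -1 − 1·7 = -8  (check: 407·7 + 356·(-8) = 1)
The row with r = 1 (the gcd) gives the Bezout coefficients s = 7, t = -8.
Result: 407 · (7) + 356 · (-8) = 1.

gcd(407, 356) = 1; s = 7, t = -8 (check: 407·7 + 356·(-8) = 1).


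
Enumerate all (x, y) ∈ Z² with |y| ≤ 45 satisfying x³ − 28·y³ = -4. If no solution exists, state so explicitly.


The equation is x³ - 28y³ = -4. For fixed y, x³ = 28·y³ − 4, so a solution requires the RHS to be a perfect cube.
Strategy: iterate y from -45 to 45, compute RHS = 28·y³ − 4, and check whether it is a (positive or negative) perfect cube.
Check small values of y:
  y = 0: RHS = -4 is not a perfect cube.
  y = 1: RHS = 24 is not a perfect cube.
  y = -1: RHS = -32 is not a perfect cube.
  y = 2: RHS = 220 is not a perfect cube.
  y = -2: RHS = -228 is not a perfect cube.
  y = 3: RHS = 752 is not a perfect cube.
  y = -3: RHS = -760 is not a perfect cube.
Continuing the search up to |y| = 45 finds no solutions either.
No (x, y) in the scanned range satisfies the equation.

No integer solutions with |y| ≤ 45.


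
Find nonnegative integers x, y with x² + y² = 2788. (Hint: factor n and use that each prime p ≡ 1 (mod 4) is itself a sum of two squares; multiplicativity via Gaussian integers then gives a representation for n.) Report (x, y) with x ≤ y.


Step 1: Factor n = 2788 = 2^2 · 17 · 41.
Step 2: Check the mod-4 condition on each prime factor: 2 = 2 (special); 17 ≡ 1 (mod 4), exponent 1; 41 ≡ 1 (mod 4), exponent 1.
All primes ≡ 3 (mod 4) appear to even exponent (or don't appear), so by the two-squares theorem n IS expressible as a sum of two squares.
Step 3: Build a representation. Group n = k² · m with k = 2 and m = 17 · 41 = 697 (a product of primes ≡ 1 (mod 4)); a representation of m scales to one of n via (k·x)² + (k·y)² = k²(x² + y²). Each prime p ≡ 1 (mod 4) is itself a sum of two squares; find a² by testing p − a² for a perfect square:
  17: 17 − 1² = 16 = 4² ⇒ 17 = 1² + 4².
  41: 41 − 1² = 40, 41 − 2² = 37, 41 − 3² = 32, 41 − 4² = 25 = 5² ⇒ 41 = 4² + 5².
  Combine using the Brahmagupta–Fibonacci identity (a² + b²)(c² + d²) = (ac − bd)² + (ad + bc)² = (ac + bd)² + (ad − bc)²:
  17 · 41 = 697: from (1² + 4²)(4² + 5²), take (1·4 − 4·5, 1·5 + 4·4) = (4 − 20, 5 + 16) = (-16, 21); dropping signs (only squares matter) gives (16, 21); check 16² + 21² = 256 + 441 = 697 ✓.
  Scale by k = 2: (2·16, 2·21) = (32, 42).
Step 4: Order so x ≤ y and verify: 32² + 42² = 1024 + 1764 = 2788 = n. ✓

n = 2788 = 32² + 42² (one valid representation with x ≤ y).


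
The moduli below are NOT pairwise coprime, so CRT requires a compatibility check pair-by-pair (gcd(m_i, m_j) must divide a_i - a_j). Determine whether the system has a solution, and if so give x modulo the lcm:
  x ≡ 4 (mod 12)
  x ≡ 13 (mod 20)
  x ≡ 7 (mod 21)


Moduli 12, 20, 21 are not pairwise coprime, so CRT works modulo lcm(m_i) when all pairwise compatibility conditions hold.
Pairwise compatibility: gcd(m_i, m_j) must divide a_i - a_j for every pair.
Merge one congruence at a time:
  Start: x ≡ 4 (mod 12).
  Combine with x ≡ 13 (mod 20): gcd(12, 20) = 4, and 13 - 4 = 9 is NOT divisible by 4.
    ⇒ system is inconsistent (no integer solution).

No solution (the system is inconsistent).


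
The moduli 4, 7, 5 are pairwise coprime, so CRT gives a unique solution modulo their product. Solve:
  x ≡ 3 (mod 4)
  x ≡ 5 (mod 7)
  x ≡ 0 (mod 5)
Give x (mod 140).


Moduli 4, 7, 5 are pairwise coprime; by CRT there is a unique solution modulo M = 4 · 7 · 5 = 140.
Solve pairwise, accumulating the modulus:
  Start with x ≡ 3 (mod 4).
  Combine with x ≡ 5 (mod 7): since gcd(4, 7) = 1, we get a unique residue mod 28.
    Write x = 3 + 4·t and substitute into x ≡ 5 (mod 7): 4·t ≡ 5 − 3 = 2 (mod 7).
    The inverse of 4 mod 7 is 2 (since 4·2 = 8 = 1·7 + 1), so t ≡ 2·2 = 4 ≡ 4 (mod 7).
    Then x = 3 + 4·4 = 19, valid modulo lcm(4, 7) = 28: x ≡ 19 (mod 28).
  Combine with x ≡ 0 (mod 5): since gcd(28, 5) = 1, we get a unique residue mod 140.
    Write x = 19 + 28·t and substitute into x ≡ 0 (mod 5): 28·t ≡ 0 − 19 = -19 (mod 5).
    Reduce coefficients mod 5: 3·t ≡ 1 (mod 5).
    The inverse of 3 mod 5 is 2 (since 3·2 = 6 = 1·5 + 1), so t ≡ 2·1 = 2 ≡ 2 (mod 5).
    Then x = 19 + 28·2 = 75, valid modulo lcm(28, 5) = 140: x ≡ 75 (mod 140).
Verify: 75 mod 4 = 3 ✓, 75 mod 7 = 5 ✓, 75 mod 5 = 0 ✓.

x ≡ 75 (mod 140).


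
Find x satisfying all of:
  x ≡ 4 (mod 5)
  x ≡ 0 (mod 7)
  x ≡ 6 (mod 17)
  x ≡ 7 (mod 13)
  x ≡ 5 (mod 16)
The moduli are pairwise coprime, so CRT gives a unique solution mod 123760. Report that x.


Product of moduli M = 5 · 7 · 17 · 13 · 16 = 123760.
Merge one congruence at a time:
  Start: x ≡ 4 (mod 5).
  Combine with x ≡ 0 (mod 7); new modulus lcm = 35.
    Write x = 4 + 5·t and substitute into x ≡ 0 (mod 7): 5·t ≡ 0 − 4 = -4 (mod 7).
    Reduce coefficients mod 7: 5·t ≡ 3 (mod 7).
    The inverse of 5 mod 7 is 3 (since 5·3 = 15 = 2·7 + 1), so t ≡ 3·3 = 9 ≡ 2 (mod 7).
    Then x = 4 + 5·2 = 14, valid modulo lcm(5, 7) = 35: x ≡ 14 (mod 35).
  Combine with x ≡ 6 (mod 17); new modulus lcm = 595.
    Write x = 14 + 35·t and substitute into x ≡ 6 (mod 17): 35·t ≡ 6 − 14 = -8 (mod 17).
    Reduce coefficients mod 17: 1·t ≡ 9 (mod 17).
    So t ≡ 9 (mod 17).
    Then x = 14 + 35·9 = 329, valid modulo lcm(35, 17) = 595: x ≡ 329 (mod 595).
  Combine with x ≡ 7 (mod 13); new modulus lcm = 7735.
    Write x = 329 + 595·t and substitute into x ≡ 7 (mod 13): 595·t ≡ 7 − 329 = -322 (mod 13).
    Reduce coefficients mod 13: 10·t ≡ 3 (mod 13).
    The inverse of 10 mod 13 is 4 (since 10·4 = 40 = 3·13 + 1), so t ≡ 4·3 = 12 ≡ 12 (mod 13).
    Then x = 329 + 595·12 = 7469, valid modulo lcm(595, 13) = 7735: x ≡ 7469 (mod 7735).
  Combine with x ≡ 5 (mod 16); new modulus lcm = 123760.
    Write x = 7469 + 7735·t and substitute into x ≡ 5 (mod 16): 7735·t ≡ 5 − 7469 = -7464 (mod 16).
    Reduce coefficients mod 16: 7·t ≡ 8 (mod 16).
    The inverse of 7 mod 16 is 7 (since 7·7 = 49 = 3·16 + 1), so t ≡ 7·8 = 56 ≡ 8 (mod 16).
    Then x = 7469 + 7735·8 = 69349, valid modulo lcm(7735, 16) = 123760: x ≡ 69349 (mod 123760).
Verify against each original: 69349 mod 5 = 4, 69349 mod 7 = 0, 69349 mod 17 = 6, 69349 mod 13 = 7, 69349 mod 16 = 5.

x ≡ 69349 (mod 123760).


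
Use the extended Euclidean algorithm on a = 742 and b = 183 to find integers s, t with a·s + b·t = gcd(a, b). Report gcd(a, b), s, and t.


Euclidean algorithm on (742, 183) — divide until remainder is 0:
  742 = 4 · 183 + 10
  183 = 18 · 10 + 3
  10 = 3 · 3 + 1
  3 = 3 · 1 + 0
gcd(742, 183) = 1.
Track Bezout coefficients alongside the remainders: start with r₀ = 742 = a·1 + b·0 (s = 1, t = 0) and r₁ = 183 = a·0 + b·1 (s = 0, t = 1); each new remainder r_{k+1} = r_{k-1} − q_k·r_k inherits s_{k+1} = s_{k-1} − q_k·s_k, t_{k+1} = t_{k-1} − q_k·t_k, so r_k = a·s_k + b·t_k at every step:
  q = 4: r = 10, s = 1 − 4·0 = 1, t = 0 − 4·1 = -4  (check: 742·1 + 183·(-4) = 10)
  q = 18: r = 3, s = 0 − 18·1 = -18, t = 1 − 18·(-4) = 73  (check: 742·(-18) + 183·73 = 3)
  q = 3: r = 1, s = 1 − 3·(-18) = 55, t = -4 − 3·73 = -223  (check: 742·55 + 183·(-223) = 1)
The row with r = 1 (the gcd) gives the Bezout coefficients s = 55, t = -223.
Result: 742 · (55) + 183 · (-223) = 1.

gcd(742, 183) = 1; s = 55, t = -223 (check: 742·55 + 183·(-223) = 1).


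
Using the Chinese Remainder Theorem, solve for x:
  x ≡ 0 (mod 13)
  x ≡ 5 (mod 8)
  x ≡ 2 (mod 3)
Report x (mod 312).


Moduli 13, 8, 3 are pairwise coprime; by CRT there is a unique solution modulo M = 13 · 8 · 3 = 312.
Solve pairwise, accumulating the modulus:
  Start with x ≡ 0 (mod 13).
  Combine with x ≡ 5 (mod 8): since gcd(13, 8) = 1, we get a unique residue mod 104.
    Write x = 0 + 13·t and substitute into x ≡ 5 (mod 8): 13·t ≡ 5 − 0 = 5 (mod 8).
    Reduce coefficients mod 8: 5·t ≡ 5 (mod 8).
    The inverse of 5 mod 8 is 5 (since 5·5 = 25 = 3·8 + 1), so t ≡ 5·5 = 25 ≡ 1 (mod 8).
    Then x = 0 + 13·1 = 13, valid modulo lcm(13, 8) = 104: x ≡ 13 (mod 104).
  Combine with x ≡ 2 (mod 3): since gcd(104, 3) = 1, we get a unique residue mod 312.
    Write x = 13 + 104·t and substitute into x ≡ 2 (mod 3): 104·t ≡ 2 − 13 = -11 (mod 3).
    Reduce coefficients mod 3: 2·t ≡ 1 (mod 3).
    The inverse of 2 mod 3 is 2 (since 2·2 = 4 = 1·3 + 1), so t ≡ 2·1 = 2 ≡ 2 (mod 3).
    Then x = 13 + 104·2 = 221, valid modulo lcm(104, 3) = 312: x ≡ 221 (mod 312).
Verify: 221 mod 13 = 0 ✓, 221 mod 8 = 5 ✓, 221 mod 3 = 2 ✓.

x ≡ 221 (mod 312).


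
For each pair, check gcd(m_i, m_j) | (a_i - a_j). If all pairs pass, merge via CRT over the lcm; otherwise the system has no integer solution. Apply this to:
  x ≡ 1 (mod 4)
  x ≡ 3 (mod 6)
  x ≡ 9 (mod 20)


Moduli 4, 6, 20 are not pairwise coprime, so CRT works modulo lcm(m_i) when all pairwise compatibility conditions hold.
Pairwise compatibility: gcd(m_i, m_j) must divide a_i - a_j for every pair.
Merge one congruence at a time:
  Start: x ≡ 1 (mod 4).
  Combine with x ≡ 3 (mod 6): gcd(4, 6) = 2; 3 - 1 = 2, which IS divisible by 2, so compatible.
    Write x = 1 + 4·t and substitute into x ≡ 3 (mod 6): 4·t ≡ 3 − 1 = 2 (mod 6).
    Divide the congruence (and modulus) by g = 2: 2·t ≡ 1 (mod 3).
    The inverse of 2 mod 3 is 2 (since 2·2 = 4 = 1·3 + 1), so t ≡ 2·1 = 2 ≡ 2 (mod 3).
    Then x = 1 + 4·2 = 9, valid modulo lcm(4, 6) = 12: x ≡ 9 (mod 12).
  Combine with x ≡ 9 (mod 20): gcd(12, 20) = 4; 9 - 9 = 0, which IS divisible by 4, so compatible.
    Write x = 9 + 12·t and substitute into x ≡ 9 (mod 20): 12·t ≡ 9 − 9 = 0 (mod 20).
    Divide the congruence (and modulus) by g = 4: 3·t ≡ 0 (mod 5).
    The inverse of 3 mod 5 is 2 (since 3·2 = 6 = 1·5 + 1), so t ≡ 2·0 = 0 ≡ 0 (mod 5).
    Then x = 9 + 12·0 = 9, valid modulo lcm(12, 20) = 60: x ≡ 9 (mod 60).
Verify: 9 mod 4 = 1, 9 mod 6 = 3, 9 mod 20 = 9.

x ≡ 9 (mod 60).


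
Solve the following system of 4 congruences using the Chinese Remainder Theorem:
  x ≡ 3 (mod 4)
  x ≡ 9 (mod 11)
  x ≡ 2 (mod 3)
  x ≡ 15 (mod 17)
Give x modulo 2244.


Product of moduli M = 4 · 11 · 3 · 17 = 2244.
Merge one congruence at a time:
  Start: x ≡ 3 (mod 4).
  Combine with x ≡ 9 (mod 11); new modulus lcm = 44.
    Write x = 3 + 4·t and substitute into x ≡ 9 (mod 11): 4·t ≡ 9 − 3 = 6 (mod 11).
    The inverse of 4 mod 11 is 3 (since 4·3 = 12 = 1·11 + 1), so t ≡ 3·6 = 18 ≡ 7 (mod 11).
    Then x = 3 + 4·7 = 31, valid modulo lcm(4, 11) = 44: x ≡ 31 (mod 44).
  Combine with x ≡ 2 (mod 3); new modulus lcm = 132.
    Write x = 31 + 44·t and substitute into x ≡ 2 (mod 3): 44·t ≡ 2 − 31 = -29 (mod 3).
    Reduce coefficients mod 3: 2·t ≡ 1 (mod 3).
    The inverse of 2 mod 3 is 2 (since 2·2 = 4 = 1·3 + 1), so t ≡ 2·1 = 2 ≡ 2 (mod 3).
    Then x = 31 + 44·2 = 119, valid modulo lcm(44, 3) = 132: x ≡ 119 (mod 132).
  Combine with x ≡ 15 (mod 17); new modulus lcm = 2244.
    Write x = 119 + 132·t and substitute into x ≡ 15 (mod 17): 132·t ≡ 15 − 119 = -104 (mod 17).
    Reduce coefficients mod 17: 13·t ≡ 15 (mod 17).
    The inverse of 13 mod 17 is 4 (since 13·4 = 52 = 3·17 + 1), so t ≡ 4·15 = 60 ≡ 9 (mod 17).
    Then x = 119 + 132·9 = 1307, valid modulo lcm(132, 17) = 2244: x ≡ 1307 (mod 2244).
Verify against each original: 1307 mod 4 = 3, 1307 mod 11 = 9, 1307 mod 3 = 2, 1307 mod 17 = 15.

x ≡ 1307 (mod 2244).


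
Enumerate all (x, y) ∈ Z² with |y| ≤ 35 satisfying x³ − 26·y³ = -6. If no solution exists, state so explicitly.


The equation is x³ - 26y³ = -6. For fixed y, x³ = 26·y³ − 6, so a solution requires the RHS to be a perfect cube.
Strategy: iterate y from -35 to 35, compute RHS = 26·y³ − 6, and check whether it is a (positive or negative) perfect cube.
Check small values of y:
  y = 0: RHS = -6 is not a perfect cube.
  y = 1: RHS = 20 is not a perfect cube.
  y = -1: RHS = -32 is not a perfect cube.
  y = 2: RHS = 202 is not a perfect cube.
  y = -2: RHS = -214 is not a perfect cube.
  y = 3: RHS = 696 is not a perfect cube.
  y = -3: RHS = -708 is not a perfect cube.
Continuing the search up to |y| = 35 finds no solutions either.
No (x, y) in the scanned range satisfies the equation.

No integer solutions with |y| ≤ 35.


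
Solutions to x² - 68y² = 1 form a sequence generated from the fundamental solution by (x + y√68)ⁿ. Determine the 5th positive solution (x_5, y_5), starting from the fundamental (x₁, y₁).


Step 1: Find the fundamental solution (x₁, y₁) of x² - 68y² = 1.
  Expand √68 as a continued fraction. a₀ = ⌊√68⌋ = 8; iterate m_{k+1} = d_k·a_k − m_k, d_{k+1} = (68 − m_{k+1}²)/d_k, a_{k+1} = ⌊(a₀ + m_{k+1})/d_{k+1}⌋ (starting m₀ = 0, d₀ = 1), with convergents p_k = a_k·p_{k-1} + p_{k-2}, q_k = a_k·q_{k-1} + q_{k-2} (p₋₁ = 1, q₋₁ = 0):
  k = 0: a₀ = 8; p₀/q₀ = 8/1; p₀² − 68·q₀² = 64 − 68 = -4.
  k = 1: m = 8, d = 4, a = ⌊(8 + 8)/4⌋ = 4; p/q = (4·8 + 1)/(4·1 + 0) = 33/4; p² − 68·q² = 1089 − 1088 = 1.
  The first convergent with p² − 68·q² = 1 gives the fundamental solution (x₁, y₁) = (33, 4).
Step 2: Apply the recurrence (x_{n+1}, y_{n+1}) = (x₁x_n + 68y₁y_n, x₁y_n + y₁x_n) repeatedly.
  From (x_1, y_1) = (33, 4): x_2 = 33·33 + 68·4·4 = 2177; y_2 = 33·4 + 4·33 = 264.
  From (x_2, y_2) = (2177, 264): x_3 = 33·2177 + 68·4·264 = 143649; y_3 = 33·264 + 4·2177 = 17420.
  From (x_3, y_3) = (143649, 17420): x_4 = 33·143649 + 68·4·17420 = 9478657; y_4 = 33·17420 + 4·143649 = 1149456.
  From (x_4, y_4) = (9478657, 1149456): x_5 = 33·9478657 + 68·4·1149456 = 625447713; y_5 = 33·1149456 + 4·9478657 = 75846676.
Step 3: Verify x_5² - 68·y_5² = 391184841696930369 - 391184841696930368 = 1 (should be 1). ✓

(x_1, y_1) = (33, 4); (x_5, y_5) = (625447713, 75846676).


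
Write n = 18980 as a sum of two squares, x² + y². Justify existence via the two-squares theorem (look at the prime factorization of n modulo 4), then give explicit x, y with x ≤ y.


Step 1: Factor n = 18980 = 2^2 · 5 · 13 · 73.
Step 2: Check the mod-4 condition on each prime factor: 2 = 2 (special); 5 ≡ 1 (mod 4), exponent 1; 13 ≡ 1 (mod 4), exponent 1; 73 ≡ 1 (mod 4), exponent 1.
All primes ≡ 3 (mod 4) appear to even exponent (or don't appear), so by the two-squares theorem n IS expressible as a sum of two squares.
Step 3: Build a representation. Group n = k² · m with k = 2 and m = 5 · 13 · 73 = 4745 (a product of primes ≡ 1 (mod 4)); a representation of m scales to one of n via (k·x)² + (k·y)² = k²(x² + y²). Each prime p ≡ 1 (mod 4) is itself a sum of two squares; find a² by testing p − a² for a perfect square:
  5: 5 − 1² = 4 = 2² ⇒ 5 = 1² + 2².
  13: 13 − 1² = 12, 13 − 2² = 9 = 3² ⇒ 13 = 2² + 3².
  73: 73 − 1² = 72, 73 − 2² = 69, 73 − 3² = 64 = 8² ⇒ 73 = 3² + 8².
  Combine using the Brahmagupta–Fibonacci identity (a² + b²)(c² + d²) = (ac − bd)² + (ad + bc)² = (ac + bd)² + (ad − bc)²:
  5 · 13 = 65: from (1² + 2²)(2² + 3²), take (1·2 − 2·3, 1·3 + 2·2) = (2 − 6, 3 + 4) = (-4, 7); dropping signs (only squares matter) gives (4, 7); check 4² + 7² = 16 + 49 = 65 ✓.
  65 · 73 = 4745: from (4² + 7²)(3² + 8²), take (4·3 − 7·8, 4·8 + 7·3) = (12 − 56, 32 + 21) = (-44, 53); dropping signs (only squares matter) gives (44, 53); check 44² + 53² = 1936 + 2809 = 4745 ✓.
  Scale by k = 2: (2·44, 2·53) = (88, 106).
Step 4: Order so x ≤ y and verify: 88² + 106² = 7744 + 11236 = 18980 = n. ✓

n = 18980 = 88² + 106² (one valid representation with x ≤ y).


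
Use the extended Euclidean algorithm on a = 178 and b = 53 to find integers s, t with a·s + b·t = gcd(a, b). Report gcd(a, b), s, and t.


Euclidean algorithm on (178, 53) — divide until remainder is 0:
  178 = 3 · 53 + 19
  53 = 2 · 19 + 15
  19 = 1 · 15 + 4
  15 = 3 · 4 + 3
  4 = 1 · 3 + 1
  3 = 3 · 1 + 0
gcd(178, 53) = 1.
Track Bezout coefficients alongside the remainders: start with r₀ = 178 = a·1 + b·0 (s = 1, t = 0) and r₁ = 53 = a·0 + b·1 (s = 0, t = 1); each new remainder r_{k+1} = r_{k-1} − q_k·r_k inherits s_{k+1} = s_{k-1} − q_k·s_k, t_{k+1} = t_{k-1} − q_k·t_k, so r_k = a·s_k + b·t_k at every step:
  q = 3: r = 19, s = 1 − 3·0 = 1, t = 0 − 3·1 = -3  (check: 178·1 + 53·(-3) = 19)
  q = 2: r = 15, s = 0 − 2·1 = -2, t = 1 − 2·(-3) = 7  (check: 178·(-2) + 53·7 = 15)
  q = 1: r = 4, s = 1 − 1·(-2) = 3, t = -3 − 1·7 = -10  (check: 178·3 + 53·(-10) = 4)
  q = 3: r = 3, s = -2 − 3·3 = -11, t = 7 − 3·(-10) = 37  (check: 178·(-11) + 53·37 = 3)
  q = 1: r = 1, s = 3 − 1·(-11) = 14, t = -10 − 1·37 = -47  (check: 178·14 + 53·(-47) = 1)
The row with r = 1 (the gcd) gives the Bezout coefficients s = 14, t = -47.
Result: 178 · (14) + 53 · (-47) = 1.

gcd(178, 53) = 1; s = 14, t = -47 (check: 178·14 + 53·(-47) = 1).


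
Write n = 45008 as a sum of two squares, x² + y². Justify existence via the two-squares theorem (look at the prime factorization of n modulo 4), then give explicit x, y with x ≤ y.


Step 1: Factor n = 45008 = 2^4 · 29 · 97.
Step 2: Check the mod-4 condition on each prime factor: 2 = 2 (special); 29 ≡ 1 (mod 4), exponent 1; 97 ≡ 1 (mod 4), exponent 1.
All primes ≡ 3 (mod 4) appear to even exponent (or don't appear), so by the two-squares theorem n IS expressible as a sum of two squares.
Step 3: Build a representation. Group n = k² · m with k = 4 and m = 29 · 97 = 2813 (a product of primes ≡ 1 (mod 4)); a representation of m scales to one of n via (k·x)² + (k·y)² = k²(x² + y²). Each prime p ≡ 1 (mod 4) is itself a sum of two squares; find a² by testing p − a² for a perfect square:
  29: 29 − 1² = 28, 29 − 2² = 25 = 5² ⇒ 29 = 2² + 5².
  97: 97 − 1² = 96, 97 − 2² = 93, 97 − 3² = 88, 97 − 4² = 81 = 9² ⇒ 97 = 4² + 9².
  Combine using the Brahmagupta–Fibonacci identity (a² + b²)(c² + d²) = (ac − bd)² + (ad + bc)² = (ac + bd)² + (ad − bc)²:
  29 · 97 = 2813: from (2² + 5²)(4² + 9²), take (2·4 − 5·9, 2·9 + 5·4) = (8 − 45, 18 + 20) = (-37, 38); dropping signs (only squares matter) gives (37, 38); check 37² + 38² = 1369 + 1444 = 2813 ✓.
  Scale by k = 4: (4·37, 4·38) = (148, 152).
Step 4: Order so x ≤ y and verify: 148² + 152² = 21904 + 23104 = 45008 = n. ✓

n = 45008 = 148² + 152² (one valid representation with x ≤ y).


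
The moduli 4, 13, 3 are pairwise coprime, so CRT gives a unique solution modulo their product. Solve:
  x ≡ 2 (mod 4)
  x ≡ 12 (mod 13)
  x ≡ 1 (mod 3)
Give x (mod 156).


Moduli 4, 13, 3 are pairwise coprime; by CRT there is a unique solution modulo M = 4 · 13 · 3 = 156.
Solve pairwise, accumulating the modulus:
  Start with x ≡ 2 (mod 4).
  Combine with x ≡ 12 (mod 13): since gcd(4, 13) = 1, we get a unique residue mod 52.
    Write x = 2 + 4·t and substitute into x ≡ 12 (mod 13): 4·t ≡ 12 − 2 = 10 (mod 13).
    The inverse of 4 mod 13 is 10 (since 4·10 = 40 = 3·13 + 1), so t ≡ 10·10 = 100 ≡ 9 (mod 13).
    Then x = 2 + 4·9 = 38, valid modulo lcm(4, 13) = 52: x ≡ 38 (mod 52).
  Combine with x ≡ 1 (mod 3): since gcd(52, 3) = 1, we get a unique residue mod 156.
    Write x = 38 + 52·t and substitute into x ≡ 1 (mod 3): 52·t ≡ 1 − 38 = -37 (mod 3).
    Reduce coefficients mod 3: 1·t ≡ 2 (mod 3).
    So t ≡ 2 (mod 3).
    Then x = 38 + 52·2 = 142, valid modulo lcm(52, 3) = 156: x ≡ 142 (mod 156).
Verify: 142 mod 4 = 2 ✓, 142 mod 13 = 12 ✓, 142 mod 3 = 1 ✓.

x ≡ 142 (mod 156).


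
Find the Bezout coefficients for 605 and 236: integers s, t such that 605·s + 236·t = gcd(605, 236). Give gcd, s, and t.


Euclidean algorithm on (605, 236) — divide until remainder is 0:
  605 = 2 · 236 + 133
  236 = 1 · 133 + 103
  133 = 1 · 103 + 30
  103 = 3 · 30 + 13
  30 = 2 · 13 + 4
  13 = 3 · 4 + 1
  4 = 4 · 1 + 0
gcd(605, 236) = 1.
Track Bezout coefficients alongside the remainders: start with r₀ = 605 = a·1 + b·0 (s = 1, t = 0) and r₁ = 236 = a·0 + b·1 (s = 0, t = 1); each new remainder r_{k+1} = r_{k-1} − q_k·r_k inherits s_{k+1} = s_{k-1} − q_k·s_k, t_{k+1} = t_{k-1} − q_k·t_k, so r_k = a·s_k + b·t_k at every step:
  q = 2: r = 133, s = 1 − 2·0 = 1, t = 0 − 2·1 = -2  (check: 605·1 + 236·(-2) = 133)
  q = 1: r = 103, s = 0 − 1·1 = -1, t = 1 − 1·(-2) = 3  (check: 605·(-1) + 236·3 = 103)
  q = 1: r = 30, s = 1 − 1·(-1) = 2, t = -2 − 1·3 = -5  (check: 605·2 + 236·(-5) = 30)
  q = 3: r = 13, s = -1 − 3·2 = -7, t = 3 − 3·(-5) = 18  (check: 605·(-7) + 236·18 = 13)
  q = 2: r = 4, s = 2 − 2·(-7) = 16, t = -5 − 2·18 = -41  (check: 605·16 + 236·(-41) = 4)
  q = 3: r = 1, s = -7 − 3·16 = -55, t = 18 − 3·(-41) = 141  (check: 605·(-55) + 236·141 = 1)
The row with r = 1 (the gcd) gives the Bezout coefficients s = -55, t = 141.
Result: 605 · (-55) + 236 · (141) = 1.

gcd(605, 236) = 1; s = -55, t = 141 (check: 605·(-55) + 236·141 = 1).


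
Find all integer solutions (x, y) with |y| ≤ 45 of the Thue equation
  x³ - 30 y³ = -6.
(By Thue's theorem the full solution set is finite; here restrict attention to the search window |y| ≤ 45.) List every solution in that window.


The equation is x³ - 30y³ = -6. For fixed y, x³ = 30·y³ − 6, so a solution requires the RHS to be a perfect cube.
Strategy: iterate y from -45 to 45, compute RHS = 30·y³ − 6, and check whether it is a (positive or negative) perfect cube.
Check small values of y:
  y = 0: RHS = -6 is not a perfect cube.
  y = 1: RHS = 24 is not a perfect cube.
  y = -1: RHS = -36 is not a perfect cube.
  y = 2: RHS = 234 is not a perfect cube.
  y = -2: RHS = -246 is not a perfect cube.
  y = 3: RHS = 804 is not a perfect cube.
  y = -3: RHS = -816 is not a perfect cube.
Continuing the search up to |y| = 45 finds no solutions either.
No (x, y) in the scanned range satisfies the equation.

No integer solutions with |y| ≤ 45.


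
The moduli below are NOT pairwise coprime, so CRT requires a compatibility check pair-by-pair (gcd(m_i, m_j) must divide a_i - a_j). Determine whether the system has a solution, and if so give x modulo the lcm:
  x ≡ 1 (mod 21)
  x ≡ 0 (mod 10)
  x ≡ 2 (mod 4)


Moduli 21, 10, 4 are not pairwise coprime, so CRT works modulo lcm(m_i) when all pairwise compatibility conditions hold.
Pairwise compatibility: gcd(m_i, m_j) must divide a_i - a_j for every pair.
Merge one congruence at a time:
  Start: x ≡ 1 (mod 21).
  Combine with x ≡ 0 (mod 10): gcd(21, 10) = 1; 0 - 1 = -1, which IS divisible by 1, so compatible.
    Write x = 1 + 21·t and substitute into x ≡ 0 (mod 10): 21·t ≡ 0 − 1 = -1 (mod 10).
    Reduce coefficients mod 10: 1·t ≡ 9 (mod 10).
    So t ≡ 9 (mod 10).
    Then x = 1 + 21·9 = 190, valid modulo lcm(21, 10) = 210: x ≡ 190 (mod 210).
  Combine with x ≡ 2 (mod 4): gcd(210, 4) = 2; 2 - 190 = -188, which IS divisible by 2, so compatible.
    Write x = 190 + 210·t and substitute into x ≡ 2 (mod 4): 210·t ≡ 2 − 190 = -188 (mod 4).
    Divide the congruence (and modulus) by g = 2: 105·t ≡ -94 (mod 2).
    Reduce coefficients mod 2: 1·t ≡ 0 (mod 2).
    So t ≡ 0 (mod 2).
    Then x = 190 + 210·0 = 190, valid modulo lcm(210, 4) = 420: x ≡ 190 (mod 420).
Verify: 190 mod 21 = 1, 190 mod 10 = 0, 190 mod 4 = 2.

x ≡ 190 (mod 420).


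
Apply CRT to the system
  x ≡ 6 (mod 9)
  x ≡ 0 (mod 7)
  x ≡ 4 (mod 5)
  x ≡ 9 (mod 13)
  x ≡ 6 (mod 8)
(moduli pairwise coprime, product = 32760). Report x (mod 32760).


Product of moduli M = 9 · 7 · 5 · 13 · 8 = 32760.
Merge one congruence at a time:
  Start: x ≡ 6 (mod 9).
  Combine with x ≡ 0 (mod 7); new modulus lcm = 63.
    Write x = 6 + 9·t and substitute into x ≡ 0 (mod 7): 9·t ≡ 0 − 6 = -6 (mod 7).
    Reduce coefficients mod 7: 2·t ≡ 1 (mod 7).
    The inverse of 2 mod 7 is 4 (since 2·4 = 8 = 1·7 + 1), so t ≡ 4·1 = 4 ≡ 4 (mod 7).
    Then x = 6 + 9·4 = 42, valid modulo lcm(9, 7) = 63: x ≡ 42 (mod 63).
  Combine with x ≡ 4 (mod 5); new modulus lcm = 315.
    Write x = 42 + 63·t and substitute into x ≡ 4 (mod 5): 63·t ≡ 4 − 42 = -38 (mod 5).
    Reduce coefficients mod 5: 3·t ≡ 2 (mod 5).
    The inverse of 3 mod 5 is 2 (since 3·2 = 6 = 1·5 + 1), so t ≡ 2·2 = 4 ≡ 4 (mod 5).
    Then x = 42 + 63·4 = 294, valid modulo lcm(63, 5) = 315: x ≡ 294 (mod 315).
  Combine with x ≡ 9 (mod 13); new modulus lcm = 4095.
    Write x = 294 + 315·t and substitute into x ≡ 9 (mod 13): 315·t ≡ 9 − 294 = -285 (mod 13).
    Reduce coefficients mod 13: 3·t ≡ 1 (mod 13).
    The inverse of 3 mod 13 is 9 (since 3·9 = 27 = 2·13 + 1), so t ≡ 9·1 = 9 ≡ 9 (mod 13).
    Then x = 294 + 315·9 = 3129, valid modulo lcm(315, 13) = 4095: x ≡ 3129 (mod 4095).
  Combine with x ≡ 6 (mod 8); new modulus lcm = 32760.
    Write x = 3129 + 4095·t and substitute into x ≡ 6 (mod 8): 4095·t ≡ 6 − 3129 = -3123 (mod 8).
    Reduce coefficients mod 8: 7·t ≡ 5 (mod 8).
    The inverse of 7 mod 8 is 7 (since 7·7 = 49 = 6·8 + 1), so t ≡ 7·5 = 35 ≡ 3 (mod 8).
    Then x = 3129 + 4095·3 = 15414, valid modulo lcm(4095, 8) = 32760: x ≡ 15414 (mod 32760).
Verify against each original: 15414 mod 9 = 6, 15414 mod 7 = 0, 15414 mod 5 = 4, 15414 mod 13 = 9, 15414 mod 8 = 6.

x ≡ 15414 (mod 32760).
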